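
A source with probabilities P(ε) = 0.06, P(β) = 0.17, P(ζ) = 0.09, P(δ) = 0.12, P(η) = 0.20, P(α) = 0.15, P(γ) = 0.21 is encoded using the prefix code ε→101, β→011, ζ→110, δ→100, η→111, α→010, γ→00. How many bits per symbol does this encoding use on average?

2.79 bits/symbol

L̄ = Σ pᵢ·ℓᵢ = 0.06·3 + 0.17·3 + 0.09·3 + 0.12·3 + 0.20·3 + 0.15·3 + 0.21·2 = 2.79 bits/symbol.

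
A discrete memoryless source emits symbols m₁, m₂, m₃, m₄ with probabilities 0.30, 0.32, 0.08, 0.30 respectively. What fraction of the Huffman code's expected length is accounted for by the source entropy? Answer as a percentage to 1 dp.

93.0%

Entropy H = −Σ p log₂ p ≈ 1.8597 bits.
Huffman merges: 2/25+3/10→19/50; 3/10+8/25→31/50; 19/50+31/50→1. L = 2 ≈ 2.0000.
Efficiency = H/L = 1.8597/2.0000 = 93.0%.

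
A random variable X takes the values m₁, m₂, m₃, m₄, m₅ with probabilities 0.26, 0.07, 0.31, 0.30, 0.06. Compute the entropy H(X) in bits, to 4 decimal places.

2.0623 bits

H = −Σ pᵢ log₂ pᵢ.
−0.26·log₂(0.26) = 0.5053
−0.07·log₂(0.07) = 0.2686
−0.31·log₂(0.31) = 0.5238
−0.30·log₂(0.30) = 0.5211
−0.06·log₂(0.06) = 0.2435
Sum ≈ 2.0623 → 2.0623 bits.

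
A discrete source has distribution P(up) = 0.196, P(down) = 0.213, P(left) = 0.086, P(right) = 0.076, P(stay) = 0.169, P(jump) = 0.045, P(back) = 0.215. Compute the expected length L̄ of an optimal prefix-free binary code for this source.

2.693 bits/symbol

Repeatedly combine the two least-probable nodes; the expected code length is the sum of the merged weights.
merge 9/200 + 19/250 → 121/1000
merge 43/500 + 121/1000 → 207/1000
merge 169/1000 + 49/250 → 73/200
merge 207/1000 + 213/1000 → 21/50
merge 43/200 + 73/200 → 29/50
merge 21/50 + 29/50 → 1
L = 121/1000 + 207/1000 + 73/200 + 21/50 + 29/50 + 1 = 2693/1000 = 2.693 bits/symbol.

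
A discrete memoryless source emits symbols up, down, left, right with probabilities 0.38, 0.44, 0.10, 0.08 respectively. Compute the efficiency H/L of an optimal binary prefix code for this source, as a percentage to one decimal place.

Entropy H = −Σ p log₂ p ≈ 1.6753 bits.
Huffman merges: 2/25+1/10→9/50; 9/50+19/50→14/25; 11/25+14/25→1. L = 87/50 ≈ 1.7400.
Efficiency = H/L = 1.6753/1.7400 = 96.3%.

96.3%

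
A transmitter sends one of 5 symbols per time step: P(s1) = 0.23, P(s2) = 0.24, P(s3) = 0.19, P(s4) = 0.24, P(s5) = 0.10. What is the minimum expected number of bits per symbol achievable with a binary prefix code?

2.29 bits/symbol

Repeatedly combine the two least-probable nodes; the expected code length is the sum of the merged weights.
merge 1/10 + 19/100 → 29/100
merge 23/100 + 6/25 → 47/100
merge 6/25 + 29/100 → 53/100
merge 47/100 + 53/100 → 1
L = 29/100 + 47/100 + 53/100 + 1 = 229/100 = 2.29 bits/symbol.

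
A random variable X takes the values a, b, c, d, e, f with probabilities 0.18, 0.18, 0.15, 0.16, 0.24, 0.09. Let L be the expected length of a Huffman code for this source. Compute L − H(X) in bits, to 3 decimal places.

Entropy H = −Σ p log₂ p ≈ 2.5310 bits.
Huffman merges: 9/100+3/20→6/25; 4/25+9/50→17/50; 9/50+6/25→21/50; 6/25+17/50→29/50; 21/50+29/50→1. L = 129/50 ≈ 2.5800.
L − H = 2.5800 − 2.5310 = 0.049 bits.

0.049 bits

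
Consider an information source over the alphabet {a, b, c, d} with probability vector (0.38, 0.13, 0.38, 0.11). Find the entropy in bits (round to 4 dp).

1.7938 bits

H = −Σ pᵢ log₂ pᵢ.
−0.38·log₂(0.38) = 0.5305
−0.13·log₂(0.13) = 0.3826
−0.38·log₂(0.38) = 0.5305
−0.11·log₂(0.11) = 0.3503
Sum ≈ 1.7938 → 1.7938 bits.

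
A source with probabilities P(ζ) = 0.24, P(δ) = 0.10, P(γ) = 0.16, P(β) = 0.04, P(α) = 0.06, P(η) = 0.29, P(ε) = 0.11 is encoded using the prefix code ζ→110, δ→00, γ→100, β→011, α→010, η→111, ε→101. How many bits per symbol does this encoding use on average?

2.9 bits/symbol

L̄ = Σ pᵢ·ℓᵢ = 0.24·3 + 0.10·2 + 0.16·3 + 0.04·3 + 0.06·3 + 0.29·3 + 0.11·3 = 2.9 bits/symbol.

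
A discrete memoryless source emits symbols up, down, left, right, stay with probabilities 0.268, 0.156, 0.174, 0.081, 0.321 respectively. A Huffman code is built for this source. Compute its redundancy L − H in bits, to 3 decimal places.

0.051 bits

Entropy H = −Σ p log₂ p ≈ 2.1862 bits.
Huffman merges: 81/1000+39/250→237/1000; 87/500+237/1000→411/1000; 67/250+321/1000→589/1000; 411/1000+589/1000→1. L = 2237/1000 ≈ 2.2370.
L − H = 2.2370 − 2.1862 = 0.051 bits.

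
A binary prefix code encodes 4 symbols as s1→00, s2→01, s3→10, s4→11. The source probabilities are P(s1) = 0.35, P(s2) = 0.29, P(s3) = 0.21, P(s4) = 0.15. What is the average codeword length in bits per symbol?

2 bits/symbol

L̄ = Σ pᵢ·ℓᵢ = 0.35·2 + 0.29·2 + 0.21·2 + 0.15·2 = 2 bits/symbol.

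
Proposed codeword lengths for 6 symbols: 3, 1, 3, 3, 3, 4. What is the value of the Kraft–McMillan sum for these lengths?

1.0625

With common denominator 2^4 = 16: Σ 2^(−ℓᵢ) = 2/16 + 8/16 + 2/16 + 2/16 + 2/16 + 1/16 = 17/16 = 1.0625.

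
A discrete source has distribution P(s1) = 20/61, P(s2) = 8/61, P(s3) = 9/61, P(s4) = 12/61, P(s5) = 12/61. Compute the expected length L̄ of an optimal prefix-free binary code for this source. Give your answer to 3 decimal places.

Repeatedly combine the two least-probable nodes; the expected code length is the sum of the merged weights.
merge 8/61 + 9/61 → 17/61
merge 12/61 + 12/61 → 24/61
merge 17/61 + 20/61 → 37/61
merge 24/61 + 37/61 → 1
L = 17/61 + 24/61 + 37/61 + 1 = 139/61 ≈ 2.279 bits/symbol.

2.279 bits/symbol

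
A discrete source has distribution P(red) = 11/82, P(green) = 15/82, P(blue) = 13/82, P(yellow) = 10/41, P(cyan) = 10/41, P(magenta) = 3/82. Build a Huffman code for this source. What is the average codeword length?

2.5 bits/symbol

Repeatedly combine the two least-probable nodes; the expected code length is the sum of the merged weights.
merge 3/82 + 11/82 → 7/41
merge 13/82 + 7/41 → 27/82
merge 15/82 + 10/41 → 35/82
merge 10/41 + 27/82 → 47/82
merge 35/82 + 47/82 → 1
L = 7/41 + 27/82 + 35/82 + 47/82 + 1 = 5/2 = 2.5 bits/symbol.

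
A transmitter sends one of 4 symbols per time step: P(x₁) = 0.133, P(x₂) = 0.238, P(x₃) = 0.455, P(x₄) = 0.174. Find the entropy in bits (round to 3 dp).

1.836 bits

H = −Σ pᵢ log₂ pᵢ.
−0.133·log₂(0.133) = 0.3871
−0.238·log₂(0.238) = 0.4929
−0.455·log₂(0.455) = 0.5169
−0.174·log₂(0.174) = 0.4390
Sum ≈ 1.8359 → 1.836 bits.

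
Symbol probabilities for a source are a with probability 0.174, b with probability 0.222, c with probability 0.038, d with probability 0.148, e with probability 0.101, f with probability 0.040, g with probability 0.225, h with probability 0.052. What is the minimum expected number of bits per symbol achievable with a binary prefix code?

Repeatedly combine the two least-probable nodes; the expected code length is the sum of the merged weights.
merge 19/500 + 1/25 → 39/500
merge 13/250 + 39/500 → 13/100
merge 101/1000 + 13/100 → 231/1000
merge 37/250 + 87/500 → 161/500
merge 111/500 + 9/40 → 447/1000
merge 231/1000 + 161/500 → 553/1000
merge 447/1000 + 553/1000 → 1
L = 39/500 + 13/100 + 231/1000 + 161/500 + 447/1000 + 553/1000 + 1 = 2761/1000 = 2.761 bits/symbol.

2.761 bits/symbol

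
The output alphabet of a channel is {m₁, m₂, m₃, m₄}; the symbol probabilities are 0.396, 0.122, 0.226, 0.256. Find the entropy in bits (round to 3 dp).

1.888 bits

H = −Σ pᵢ log₂ pᵢ.
−0.396·log₂(0.396) = 0.5292
−0.122·log₂(0.122) = 0.3703
−0.226·log₂(0.226) = 0.4849
−0.256·log₂(0.256) = 0.5032
Sum ≈ 1.8876 → 1.888 bits.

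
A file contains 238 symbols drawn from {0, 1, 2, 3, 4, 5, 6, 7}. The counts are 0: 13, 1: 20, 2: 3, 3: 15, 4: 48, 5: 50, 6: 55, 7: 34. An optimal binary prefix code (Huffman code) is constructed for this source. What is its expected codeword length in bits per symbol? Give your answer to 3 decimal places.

Probabilities are the counts divided by 238.
Repeatedly combine the two least-probable nodes; the expected code length is the sum of the merged weights.
merge 3/238 + 13/238 → 8/119
merge 15/238 + 8/119 → 31/238
merge 10/119 + 31/238 → 3/14
merge 1/7 + 24/119 → 41/119
merge 25/119 + 3/14 → 101/238
merge 55/238 + 41/119 → 137/238
merge 101/238 + 137/238 → 1
L = 8/119 + 31/238 + 3/14 + 41/119 + 101/238 + 137/238 + 1 = 328/119 ≈ 2.756 bits/symbol.

2.756 bits/symbol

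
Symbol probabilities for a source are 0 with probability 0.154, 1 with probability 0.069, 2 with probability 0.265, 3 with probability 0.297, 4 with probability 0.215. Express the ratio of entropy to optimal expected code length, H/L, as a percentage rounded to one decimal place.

98.4%

Entropy H = −Σ p log₂ p ≈ 2.1865 bits.
Huffman merges: 69/1000+77/500→223/1000; 43/200+223/1000→219/500; 53/200+297/1000→281/500; 219/500+281/500→1. L = 2223/1000 ≈ 2.2230.
Efficiency = H/L = 2.1865/2.2230 = 98.4%.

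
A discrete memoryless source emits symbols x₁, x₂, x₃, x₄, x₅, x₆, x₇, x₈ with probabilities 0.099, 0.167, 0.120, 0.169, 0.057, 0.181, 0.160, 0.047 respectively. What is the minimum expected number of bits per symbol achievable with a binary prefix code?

2.923 bits/symbol

Repeatedly combine the two least-probable nodes; the expected code length is the sum of the merged weights.
merge 47/1000 + 57/1000 → 13/125
merge 99/1000 + 13/125 → 203/1000
merge 3/25 + 4/25 → 7/25
merge 167/1000 + 169/1000 → 42/125
merge 181/1000 + 203/1000 → 48/125
merge 7/25 + 42/125 → 77/125
merge 48/125 + 77/125 → 1
L = 13/125 + 203/1000 + 7/25 + 42/125 + 48/125 + 77/125 + 1 = 2923/1000 = 2.923 bits/symbol.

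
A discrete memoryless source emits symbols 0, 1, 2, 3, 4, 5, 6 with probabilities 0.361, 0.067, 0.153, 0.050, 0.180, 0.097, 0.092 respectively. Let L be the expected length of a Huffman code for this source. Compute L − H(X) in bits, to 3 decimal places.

Entropy H = −Σ p log₂ p ≈ 2.5109 bits.
Huffman merges: 1/20+67/1000→117/1000; 23/250+97/1000→189/1000; 117/1000+153/1000→27/100; 9/50+189/1000→369/1000; 27/100+361/1000→631/1000; 369/1000+631/1000→1. L = 322/125 ≈ 2.5760.
L − H = 2.5760 − 2.5109 = 0.065 bits.

0.065 bits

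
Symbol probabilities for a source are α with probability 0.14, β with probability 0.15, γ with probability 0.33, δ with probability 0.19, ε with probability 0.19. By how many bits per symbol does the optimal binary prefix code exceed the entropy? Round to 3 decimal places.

0.044 bits

Entropy H = −Σ p log₂ p ≈ 2.2459 bits.
Huffman merges: 7/50+3/20→29/100; 19/100+19/100→19/50; 29/100+33/100→31/50; 19/50+31/50→1. L = 229/100 ≈ 2.2900.
L − H = 2.2900 − 2.2459 = 0.044 bits.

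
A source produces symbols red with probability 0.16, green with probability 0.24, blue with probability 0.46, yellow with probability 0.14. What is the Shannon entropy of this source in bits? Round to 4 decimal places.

1.8296 bits

H = −Σ pᵢ log₂ pᵢ.
−0.16·log₂(0.16) = 0.4230
−0.24·log₂(0.24) = 0.4941
−0.46·log₂(0.46) = 0.5153
−0.14·log₂(0.14) = 0.3971
Sum ≈ 1.8296 → 1.8296 bits.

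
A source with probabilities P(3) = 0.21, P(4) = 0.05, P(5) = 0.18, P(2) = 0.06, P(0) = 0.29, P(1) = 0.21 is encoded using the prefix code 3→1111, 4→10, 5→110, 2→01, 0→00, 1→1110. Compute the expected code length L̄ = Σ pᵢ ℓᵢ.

3.02 bits/symbol

L̄ = Σ pᵢ·ℓᵢ = 0.21·4 + 0.05·2 + 0.18·3 + 0.06·2 + 0.29·2 + 0.21·4 = 3.02 bits/symbol.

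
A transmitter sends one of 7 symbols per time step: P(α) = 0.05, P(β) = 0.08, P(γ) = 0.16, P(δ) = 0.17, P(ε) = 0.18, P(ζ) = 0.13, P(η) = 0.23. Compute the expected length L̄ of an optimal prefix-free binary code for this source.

Repeatedly combine the two least-probable nodes; the expected code length is the sum of the merged weights.
merge 1/20 + 2/25 → 13/100
merge 13/100 + 13/100 → 13/50
merge 4/25 + 17/100 → 33/100
merge 9/50 + 23/100 → 41/100
merge 13/50 + 33/100 → 59/100
merge 41/100 + 59/100 → 1
L = 13/100 + 13/50 + 33/100 + 41/100 + 59/100 + 1 = 68/25 = 2.72 bits/symbol.

2.72 bits/symbol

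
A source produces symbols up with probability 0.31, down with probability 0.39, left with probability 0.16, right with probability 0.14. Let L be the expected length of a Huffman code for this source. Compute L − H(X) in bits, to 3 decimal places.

0.036 bits

Entropy H = −Σ p log₂ p ≈ 1.8737 bits.
Huffman merges: 7/50+4/25→3/10; 3/10+31/100→61/100; 39/100+61/100→1. L = 191/100 ≈ 1.9100.
L − H = 1.9100 − 1.8737 = 0.036 bits.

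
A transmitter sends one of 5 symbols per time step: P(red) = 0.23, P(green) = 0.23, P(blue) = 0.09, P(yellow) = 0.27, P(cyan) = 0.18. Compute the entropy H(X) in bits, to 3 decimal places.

H = −Σ pᵢ log₂ pᵢ.
−0.23·log₂(0.23) = 0.4877
−0.23·log₂(0.23) = 0.4877
−0.09·log₂(0.09) = 0.3127
−0.27·log₂(0.27) = 0.5100
−0.18·log₂(0.18) = 0.4453
Sum ≈ 2.2433 → 2.243 bits.

2.243 bits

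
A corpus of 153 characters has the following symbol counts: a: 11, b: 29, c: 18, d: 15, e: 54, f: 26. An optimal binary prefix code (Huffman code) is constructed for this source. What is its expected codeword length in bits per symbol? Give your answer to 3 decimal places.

Probabilities are the counts divided by 153.
Repeatedly combine the two least-probable nodes; the expected code length is the sum of the merged weights.
merge 11/153 + 5/51 → 26/153
merge 2/17 + 26/153 → 44/153
merge 26/153 + 29/153 → 55/153
merge 44/153 + 6/17 → 98/153
merge 55/153 + 98/153 → 1
L = 26/153 + 44/153 + 55/153 + 98/153 + 1 = 376/153 ≈ 2.458 bits/symbol.

2.458 bits/symbol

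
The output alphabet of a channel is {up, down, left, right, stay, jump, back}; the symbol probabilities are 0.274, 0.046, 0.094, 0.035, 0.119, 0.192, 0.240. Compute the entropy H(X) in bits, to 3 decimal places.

H = −Σ pᵢ log₂ pᵢ.
−0.274·log₂(0.274) = 0.5118
−0.046·log₂(0.046) = 0.2043
−0.094·log₂(0.094) = 0.3207
−0.035·log₂(0.035) = 0.1693
−0.119·log₂(0.119) = 0.3654
−0.192·log₂(0.192) = 0.4571
−0.240·log₂(0.240) = 0.4941
Sum ≈ 2.5227 → 2.523 bits.

2.523 bits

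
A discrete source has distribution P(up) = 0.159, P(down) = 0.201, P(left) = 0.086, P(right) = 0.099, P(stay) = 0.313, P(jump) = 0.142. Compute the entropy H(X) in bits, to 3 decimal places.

H = −Σ pᵢ log₂ pᵢ.
−0.159·log₂(0.159) = 0.4218
−0.201·log₂(0.201) = 0.4653
−0.086·log₂(0.086) = 0.3044
−0.099·log₂(0.099) = 0.3303
−0.313·log₂(0.313) = 0.5245
−0.142·log₂(0.142) = 0.3999
Sum ≈ 2.4462 → 2.446 bits.

2.446 bits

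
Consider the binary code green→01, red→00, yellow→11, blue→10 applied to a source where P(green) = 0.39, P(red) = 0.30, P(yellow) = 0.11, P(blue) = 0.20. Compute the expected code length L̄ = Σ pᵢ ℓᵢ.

2 bits/symbol

L̄ = Σ pᵢ·ℓᵢ = 0.39·2 + 0.30·2 + 0.11·2 + 0.20·2 = 2 bits/symbol.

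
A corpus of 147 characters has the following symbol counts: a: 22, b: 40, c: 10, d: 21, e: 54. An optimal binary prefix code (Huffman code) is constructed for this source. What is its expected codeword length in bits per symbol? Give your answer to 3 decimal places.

Probabilities are the counts divided by 147.
Repeatedly combine the two least-probable nodes; the expected code length is the sum of the merged weights.
merge 10/147 + 1/7 → 31/147
merge 22/147 + 31/147 → 53/147
merge 40/147 + 53/147 → 31/49
merge 18/49 + 31/49 → 1
L = 31/147 + 53/147 + 31/49 + 1 = 108/49 ≈ 2.204 bits/symbol.

2.204 bits/symbol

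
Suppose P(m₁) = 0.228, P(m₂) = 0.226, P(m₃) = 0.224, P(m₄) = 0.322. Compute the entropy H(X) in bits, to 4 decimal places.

1.9811 bits

H = −Σ pᵢ log₂ pᵢ.
−0.228·log₂(0.228) = 0.4863
−0.226·log₂(0.226) = 0.4849
−0.224·log₂(0.224) = 0.4835
−0.322·log₂(0.322) = 0.5264
Sum ≈ 1.9811 → 1.9811 bits.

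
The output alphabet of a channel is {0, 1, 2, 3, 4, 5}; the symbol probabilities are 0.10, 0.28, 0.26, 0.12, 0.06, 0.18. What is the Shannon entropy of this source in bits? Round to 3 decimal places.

H = −Σ pᵢ log₂ pᵢ.
−0.10·log₂(0.10) = 0.3322
−0.28·log₂(0.28) = 0.5142
−0.26·log₂(0.26) = 0.5053
−0.12·log₂(0.12) = 0.3671
−0.06·log₂(0.06) = 0.2435
−0.18·log₂(0.18) = 0.4453
Sum ≈ 2.4076 → 2.408 bits.

2.408 bits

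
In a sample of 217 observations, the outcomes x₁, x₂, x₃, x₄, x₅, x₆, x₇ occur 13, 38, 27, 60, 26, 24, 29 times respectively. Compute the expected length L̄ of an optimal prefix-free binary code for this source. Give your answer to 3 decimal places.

Probabilities are the counts divided by 217.
Repeatedly combine the two least-probable nodes; the expected code length is the sum of the merged weights.
merge 13/217 + 24/217 → 37/217
merge 26/217 + 27/217 → 53/217
merge 29/217 + 37/217 → 66/217
merge 38/217 + 53/217 → 13/31
merge 60/217 + 66/217 → 18/31
merge 13/31 + 18/31 → 1
L = 37/217 + 53/217 + 66/217 + 13/31 + 18/31 + 1 = 590/217 ≈ 2.719 bits/symbol.

2.719 bits/symbol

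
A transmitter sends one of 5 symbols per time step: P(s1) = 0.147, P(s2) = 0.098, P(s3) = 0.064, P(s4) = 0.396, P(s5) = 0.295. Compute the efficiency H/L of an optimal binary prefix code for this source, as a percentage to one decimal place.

98.2%

Entropy H = −Σ p log₂ p ≈ 2.0376 bits.
Huffman merges: 8/125+49/500→81/500; 147/1000+81/500→309/1000; 59/200+309/1000→151/250; 99/250+151/250→1. L = 83/40 ≈ 2.0750.
Efficiency = H/L = 2.0376/2.0750 = 98.2%.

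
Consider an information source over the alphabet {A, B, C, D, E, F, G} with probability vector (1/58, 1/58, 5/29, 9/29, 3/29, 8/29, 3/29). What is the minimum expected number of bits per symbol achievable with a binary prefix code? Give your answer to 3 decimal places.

Repeatedly combine the two least-probable nodes; the expected code length is the sum of the merged weights.
merge 1/58 + 1/58 → 1/29
merge 1/29 + 3/29 → 4/29
merge 3/29 + 4/29 → 7/29
merge 5/29 + 7/29 → 12/29
merge 8/29 + 9/29 → 17/29
merge 12/29 + 17/29 → 1
L = 1/29 + 4/29 + 7/29 + 12/29 + 17/29 + 1 = 70/29 ≈ 2.414 bits/symbol.

2.414 bits/symbol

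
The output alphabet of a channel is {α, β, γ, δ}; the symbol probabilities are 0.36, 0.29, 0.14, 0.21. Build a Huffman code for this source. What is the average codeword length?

1.99 bits/symbol

Repeatedly combine the two least-probable nodes; the expected code length is the sum of the merged weights.
merge 7/50 + 21/100 → 7/20
merge 29/100 + 7/20 → 16/25
merge 9/25 + 16/25 → 1
L = 7/20 + 16/25 + 1 = 199/100 = 1.99 bits/symbol.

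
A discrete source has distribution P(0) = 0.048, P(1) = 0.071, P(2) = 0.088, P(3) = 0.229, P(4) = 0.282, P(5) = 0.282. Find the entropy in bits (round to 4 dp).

H = −Σ pᵢ log₂ pᵢ.
−0.048·log₂(0.048) = 0.2103
−0.071·log₂(0.071) = 0.2709
−0.088·log₂(0.088) = 0.3086
−0.229·log₂(0.229) = 0.4870
−0.282·log₂(0.282) = 0.5150
−0.282·log₂(0.282) = 0.5150
Sum ≈ 2.3068 → 2.3068 bits.

2.3068 bits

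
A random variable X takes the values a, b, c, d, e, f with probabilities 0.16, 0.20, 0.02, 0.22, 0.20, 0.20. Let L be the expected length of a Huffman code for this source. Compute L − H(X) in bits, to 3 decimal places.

0.150 bits

Entropy H = −Σ p log₂ p ≈ 2.4096 bits.
Huffman merges: 1/50+4/25→9/50; 9/50+1/5→19/50; 1/5+1/5→2/5; 11/50+19/50→3/5; 2/5+3/5→1. L = 64/25 ≈ 2.5600.
L − H = 2.5600 − 2.4096 = 0.150 bits.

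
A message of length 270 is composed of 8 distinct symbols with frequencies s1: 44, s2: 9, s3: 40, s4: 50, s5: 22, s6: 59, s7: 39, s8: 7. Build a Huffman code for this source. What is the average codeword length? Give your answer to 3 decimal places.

2.796 bits/symbol

Probabilities are the counts divided by 270.
Repeatedly combine the two least-probable nodes; the expected code length is the sum of the merged weights.
merge 7/270 + 1/30 → 8/135
merge 8/135 + 11/135 → 19/135
merge 19/135 + 13/90 → 77/270
merge 4/27 + 22/135 → 14/45
merge 5/27 + 59/270 → 109/270
merge 77/270 + 14/45 → 161/270
merge 109/270 + 161/270 → 1
L = 8/135 + 19/135 + 77/270 + 14/45 + 109/270 + 161/270 + 1 = 151/54 ≈ 2.796 bits/symbol.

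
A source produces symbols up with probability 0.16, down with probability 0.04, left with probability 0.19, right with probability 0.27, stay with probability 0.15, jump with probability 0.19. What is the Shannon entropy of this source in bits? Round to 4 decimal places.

2.4398 bits

H = −Σ pᵢ log₂ pᵢ.
−0.16·log₂(0.16) = 0.4230
−0.04·log₂(0.04) = 0.1858
−0.19·log₂(0.19) = 0.4552
−0.27·log₂(0.27) = 0.5100
−0.15·log₂(0.15) = 0.4105
−0.19·log₂(0.19) = 0.4552
Sum ≈ 2.4398 → 2.4398 bits.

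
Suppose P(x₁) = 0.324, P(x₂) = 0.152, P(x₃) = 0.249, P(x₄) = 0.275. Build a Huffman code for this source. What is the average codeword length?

2 bits/symbol

Repeatedly combine the two least-probable nodes; the expected code length is the sum of the merged weights.
merge 19/125 + 249/1000 → 401/1000
merge 11/40 + 81/250 → 599/1000
merge 401/1000 + 599/1000 → 1
L = 401/1000 + 599/1000 + 1 = 2 bits/symbol.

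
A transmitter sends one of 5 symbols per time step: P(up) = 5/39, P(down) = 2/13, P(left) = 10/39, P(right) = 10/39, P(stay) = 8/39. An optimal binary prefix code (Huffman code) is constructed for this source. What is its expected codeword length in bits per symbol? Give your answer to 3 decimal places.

2.282 bits/symbol

Repeatedly combine the two least-probable nodes; the expected code length is the sum of the merged weights.
merge 5/39 + 2/13 → 11/39
merge 8/39 + 10/39 → 6/13
merge 10/39 + 11/39 → 7/13
merge 6/13 + 7/13 → 1
L = 11/39 + 6/13 + 7/13 + 1 = 89/39 ≈ 2.282 bits/symbol.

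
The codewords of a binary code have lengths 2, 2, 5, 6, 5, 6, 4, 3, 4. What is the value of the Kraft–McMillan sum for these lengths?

0.84375

With common denominator 2^6 = 64: Σ 2^(−ℓᵢ) = 16/64 + 16/64 + 2/64 + 1/64 + 2/64 + 1/64 + 4/64 + 8/64 + 4/64 = 54/64 = 0.84375.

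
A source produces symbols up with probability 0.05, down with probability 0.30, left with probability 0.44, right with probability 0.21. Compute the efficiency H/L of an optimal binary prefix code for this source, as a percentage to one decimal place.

Entropy H = −Σ p log₂ p ≈ 1.7312 bits.
Huffman merges: 1/20+21/100→13/50; 13/50+3/10→14/25; 11/25+14/25→1. L = 91/50 ≈ 1.8200.
Efficiency = H/L = 1.7312/1.8200 = 95.1%.

95.1%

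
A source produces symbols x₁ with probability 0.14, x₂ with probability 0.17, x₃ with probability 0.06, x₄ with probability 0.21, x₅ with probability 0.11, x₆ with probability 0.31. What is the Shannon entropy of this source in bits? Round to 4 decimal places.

2.4221 bits

H = −Σ pᵢ log₂ pᵢ.
−0.14·log₂(0.14) = 0.3971
−0.17·log₂(0.17) = 0.4346
−0.06·log₂(0.06) = 0.2435
−0.21·log₂(0.21) = 0.4728
−0.11·log₂(0.11) = 0.3503
−0.31·log₂(0.31) = 0.5238
Sum ≈ 2.4221 → 2.4221 bits.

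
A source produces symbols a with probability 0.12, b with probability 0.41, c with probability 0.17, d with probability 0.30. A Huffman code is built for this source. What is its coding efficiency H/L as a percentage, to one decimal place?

98.4%

Entropy H = −Σ p log₂ p ≈ 1.8501 bits.
Huffman merges: 3/25+17/100→29/100; 29/100+3/10→59/100; 41/100+59/100→1. L = 47/25 ≈ 1.8800.
Efficiency = H/L = 1.8501/1.8800 = 98.4%.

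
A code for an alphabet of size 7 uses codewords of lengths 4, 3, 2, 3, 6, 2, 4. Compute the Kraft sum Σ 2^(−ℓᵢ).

With common denominator 2^6 = 64: Σ 2^(−ℓᵢ) = 4/64 + 8/64 + 16/64 + 8/64 + 1/64 + 16/64 + 4/64 = 57/64 = 0.890625.

0.890625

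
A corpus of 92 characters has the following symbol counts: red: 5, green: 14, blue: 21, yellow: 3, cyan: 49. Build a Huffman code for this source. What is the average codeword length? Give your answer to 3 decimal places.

Probabilities are the counts divided by 92.
Repeatedly combine the two least-probable nodes; the expected code length is the sum of the merged weights.
merge 3/92 + 5/92 → 2/23
merge 2/23 + 7/46 → 11/46
merge 21/92 + 11/46 → 43/92
merge 43/92 + 49/92 → 1
L = 2/23 + 11/46 + 43/92 + 1 = 165/92 ≈ 1.793 bits/symbol.

1.793 bits/symbol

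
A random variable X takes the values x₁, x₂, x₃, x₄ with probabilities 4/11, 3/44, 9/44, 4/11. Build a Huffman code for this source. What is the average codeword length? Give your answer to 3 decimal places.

1.909 bits/symbol

Repeatedly combine the two least-probable nodes; the expected code length is the sum of the merged weights.
merge 3/44 + 9/44 → 3/11
merge 3/11 + 4/11 → 7/11
merge 4/11 + 7/11 → 1
L = 3/11 + 7/11 + 1 = 21/11 ≈ 1.909 bits/symbol.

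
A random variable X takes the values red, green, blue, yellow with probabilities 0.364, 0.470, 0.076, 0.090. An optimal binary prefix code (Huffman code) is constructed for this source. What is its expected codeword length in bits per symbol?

Repeatedly combine the two least-probable nodes; the expected code length is the sum of the merged weights.
merge 19/250 + 9/100 → 83/500
merge 83/500 + 91/250 → 53/100
merge 47/100 + 53/100 → 1
L = 83/500 + 53/100 + 1 = 212/125 = 1.696 bits/symbol.

1.696 bits/symbol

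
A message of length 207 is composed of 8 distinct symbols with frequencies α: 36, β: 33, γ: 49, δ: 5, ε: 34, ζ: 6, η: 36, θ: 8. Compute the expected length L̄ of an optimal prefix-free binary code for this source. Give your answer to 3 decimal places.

2.734 bits/symbol

Probabilities are the counts divided by 207.
Repeatedly combine the two least-probable nodes; the expected code length is the sum of the merged weights.
merge 5/207 + 2/69 → 11/207
merge 8/207 + 11/207 → 19/207
merge 19/207 + 11/69 → 52/207
merge 34/207 + 4/23 → 70/207
merge 4/23 + 49/207 → 85/207
merge 52/207 + 70/207 → 122/207
merge 85/207 + 122/207 → 1
L = 11/207 + 19/207 + 52/207 + 70/207 + 85/207 + 122/207 + 1 = 566/207 ≈ 2.734 bits/symbol.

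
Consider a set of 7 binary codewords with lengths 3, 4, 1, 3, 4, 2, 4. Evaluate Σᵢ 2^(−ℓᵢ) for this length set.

With common denominator 2^4 = 16: Σ 2^(−ℓᵢ) = 2/16 + 1/16 + 8/16 + 2/16 + 1/16 + 4/16 + 1/16 = 19/16 = 1.1875.

1.1875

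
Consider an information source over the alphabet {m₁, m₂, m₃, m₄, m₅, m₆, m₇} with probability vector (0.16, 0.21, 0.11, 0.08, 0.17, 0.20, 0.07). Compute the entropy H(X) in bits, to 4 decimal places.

H = −Σ pᵢ log₂ pᵢ.
−0.16·log₂(0.16) = 0.4230
−0.21·log₂(0.21) = 0.4728
−0.11·log₂(0.11) = 0.3503
−0.08·log₂(0.08) = 0.2915
−0.17·log₂(0.17) = 0.4346
−0.20·log₂(0.20) = 0.4644
−0.07·log₂(0.07) = 0.2686
Sum ≈ 2.7052 → 2.7052 bits.

2.7052 bits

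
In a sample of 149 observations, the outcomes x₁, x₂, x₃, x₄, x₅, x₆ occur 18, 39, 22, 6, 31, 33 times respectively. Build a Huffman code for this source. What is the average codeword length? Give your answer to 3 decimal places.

Probabilities are the counts divided by 149.
Repeatedly combine the two least-probable nodes; the expected code length is the sum of the merged weights.
merge 6/149 + 18/149 → 24/149
merge 22/149 + 24/149 → 46/149
merge 31/149 + 33/149 → 64/149
merge 39/149 + 46/149 → 85/149
merge 64/149 + 85/149 → 1
L = 24/149 + 46/149 + 64/149 + 85/149 + 1 = 368/149 ≈ 2.470 bits/symbol.

2.470 bits/symbol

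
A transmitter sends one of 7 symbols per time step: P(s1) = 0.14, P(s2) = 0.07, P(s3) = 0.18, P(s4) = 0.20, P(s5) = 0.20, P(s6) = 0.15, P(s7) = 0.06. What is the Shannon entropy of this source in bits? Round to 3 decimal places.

H = −Σ pᵢ log₂ pᵢ.
−0.14·log₂(0.14) = 0.3971
−0.07·log₂(0.07) = 0.2686
−0.18·log₂(0.18) = 0.4453
−0.20·log₂(0.20) = 0.4644
−0.20·log₂(0.20) = 0.4644
−0.15·log₂(0.15) = 0.4105
−0.06·log₂(0.06) = 0.2435
Sum ≈ 2.6938 → 2.694 bits.

2.694 bits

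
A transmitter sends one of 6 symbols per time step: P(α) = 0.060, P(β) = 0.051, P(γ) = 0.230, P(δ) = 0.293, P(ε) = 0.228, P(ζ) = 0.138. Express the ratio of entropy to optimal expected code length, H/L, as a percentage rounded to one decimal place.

99.6%

Entropy H = −Σ p log₂ p ≈ 2.3497 bits.
Huffman merges: 51/1000+3/50→111/1000; 111/1000+69/500→249/1000; 57/250+23/100→229/500; 249/1000+293/1000→271/500; 229/500+271/500→1. L = 59/25 ≈ 2.3600.
Efficiency = H/L = 2.3497/2.3600 = 99.6%.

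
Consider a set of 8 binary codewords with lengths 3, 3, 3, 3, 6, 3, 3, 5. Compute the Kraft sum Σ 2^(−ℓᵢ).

With common denominator 2^6 = 64: Σ 2^(−ℓᵢ) = 8/64 + 8/64 + 8/64 + 8/64 + 1/64 + 8/64 + 8/64 + 2/64 = 51/64 = 0.796875.

0.796875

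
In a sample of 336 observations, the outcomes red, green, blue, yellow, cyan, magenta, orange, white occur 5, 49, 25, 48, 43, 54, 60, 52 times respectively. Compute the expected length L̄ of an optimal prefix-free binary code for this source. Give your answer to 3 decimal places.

2.911 bits/symbol

Probabilities are the counts divided by 336.
Repeatedly combine the two least-probable nodes; the expected code length is the sum of the merged weights.
merge 5/336 + 25/336 → 5/56
merge 5/56 + 43/336 → 73/336
merge 1/7 + 7/48 → 97/336
merge 13/84 + 9/56 → 53/168
merge 5/28 + 73/336 → 19/48
merge 97/336 + 53/168 → 29/48
merge 19/48 + 29/48 → 1
L = 5/56 + 73/336 + 97/336 + 53/168 + 19/48 + 29/48 + 1 = 163/56 ≈ 2.911 bits/symbol.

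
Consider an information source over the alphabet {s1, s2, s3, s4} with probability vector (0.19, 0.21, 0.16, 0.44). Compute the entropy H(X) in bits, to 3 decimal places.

H = −Σ pᵢ log₂ pᵢ.
−0.19·log₂(0.19) = 0.4552
−0.21·log₂(0.21) = 0.4728
−0.16·log₂(0.16) = 0.4230
−0.44·log₂(0.44) = 0.5211
Sum ≈ 1.8722 → 1.872 bits.

1.872 bits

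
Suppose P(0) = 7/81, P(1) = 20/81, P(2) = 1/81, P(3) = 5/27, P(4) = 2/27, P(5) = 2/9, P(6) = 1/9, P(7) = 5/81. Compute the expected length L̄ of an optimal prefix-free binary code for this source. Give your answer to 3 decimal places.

2.753 bits/symbol

Repeatedly combine the two least-probable nodes; the expected code length is the sum of the merged weights.
merge 1/81 + 5/81 → 2/27
merge 2/27 + 2/27 → 4/27
merge 7/81 + 1/9 → 16/81
merge 4/27 + 5/27 → 1/3
merge 16/81 + 2/9 → 34/81
merge 20/81 + 1/3 → 47/81
merge 34/81 + 47/81 → 1
L = 2/27 + 4/27 + 16/81 + 1/3 + 34/81 + 47/81 + 1 = 223/81 ≈ 2.753 bits/symbol.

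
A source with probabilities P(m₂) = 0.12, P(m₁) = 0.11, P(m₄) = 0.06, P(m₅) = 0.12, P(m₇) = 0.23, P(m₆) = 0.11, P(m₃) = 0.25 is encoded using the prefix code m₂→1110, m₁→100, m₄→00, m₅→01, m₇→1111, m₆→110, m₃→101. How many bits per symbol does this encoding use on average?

L̄ = Σ pᵢ·ℓᵢ = 0.12·4 + 0.11·3 + 0.06·2 + 0.12·2 + 0.23·4 + 0.11·3 + 0.25·3 = 3.17 bits/symbol.

3.17 bits/symbol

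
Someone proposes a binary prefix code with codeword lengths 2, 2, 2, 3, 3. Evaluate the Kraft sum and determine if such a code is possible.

1; yes

With common denominator 2^3 = 8: Σ 2^(−ℓᵢ) = 2/8 + 2/8 + 2/8 + 1/8 + 1/8 = 8/8 = 1.
Kraft's inequality requires Σ ≤ 1; here Σ = 1 ≤ 1, so such a prefix code exists.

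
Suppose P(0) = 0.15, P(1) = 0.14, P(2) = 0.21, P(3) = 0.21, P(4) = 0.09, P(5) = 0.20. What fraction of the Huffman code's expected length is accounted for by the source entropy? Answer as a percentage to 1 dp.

Entropy H = −Σ p log₂ p ≈ 2.5303 bits.
Huffman merges: 9/100+7/50→23/100; 3/20+1/5→7/20; 21/100+21/100→21/50; 23/100+7/20→29/50; 21/50+29/50→1. L = 129/50 ≈ 2.5800.
Efficiency = H/L = 2.5303/2.5800 = 98.1%.

98.1%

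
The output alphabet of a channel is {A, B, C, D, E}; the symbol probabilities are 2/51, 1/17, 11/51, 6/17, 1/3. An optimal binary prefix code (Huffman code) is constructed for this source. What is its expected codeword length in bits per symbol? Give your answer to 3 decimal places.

Repeatedly combine the two least-probable nodes; the expected code length is the sum of the merged weights.
merge 2/51 + 1/17 → 5/51
merge 5/51 + 11/51 → 16/51
merge 16/51 + 1/3 → 11/17
merge 6/17 + 11/17 → 1
L = 5/51 + 16/51 + 11/17 + 1 = 35/17 ≈ 2.059 bits/symbol.

2.059 bits/symbol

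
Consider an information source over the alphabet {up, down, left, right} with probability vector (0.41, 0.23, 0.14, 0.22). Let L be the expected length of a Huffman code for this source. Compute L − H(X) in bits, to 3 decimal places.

0.057 bits

Entropy H = −Σ p log₂ p ≈ 1.8927 bits.
Huffman merges: 7/50+11/50→9/25; 23/100+9/25→59/100; 41/100+59/100→1. L = 39/20 ≈ 1.9500.
L − H = 1.9500 − 1.8927 = 0.057 bits.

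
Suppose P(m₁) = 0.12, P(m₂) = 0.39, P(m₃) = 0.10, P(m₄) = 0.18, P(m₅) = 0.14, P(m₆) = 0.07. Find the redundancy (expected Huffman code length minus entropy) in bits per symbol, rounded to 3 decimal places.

0.050 bits

Entropy H = −Σ p log₂ p ≈ 2.3400 bits.
Huffman merges: 7/100+1/10→17/100; 3/25+7/50→13/50; 17/100+9/50→7/20; 13/50+7/20→61/100; 39/100+61/100→1. L = 239/100 ≈ 2.3900.
L − H = 2.3900 − 2.3400 = 0.050 bits.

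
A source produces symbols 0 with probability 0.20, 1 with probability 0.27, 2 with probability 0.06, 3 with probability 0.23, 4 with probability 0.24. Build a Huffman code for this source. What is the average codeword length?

2.26 bits/symbol

Repeatedly combine the two least-probable nodes; the expected code length is the sum of the merged weights.
merge 3/50 + 1/5 → 13/50
merge 23/100 + 6/25 → 47/100
merge 13/50 + 27/100 → 53/100
merge 47/100 + 53/100 → 1
L = 13/50 + 47/100 + 53/100 + 1 = 113/50 = 2.26 bits/symbol.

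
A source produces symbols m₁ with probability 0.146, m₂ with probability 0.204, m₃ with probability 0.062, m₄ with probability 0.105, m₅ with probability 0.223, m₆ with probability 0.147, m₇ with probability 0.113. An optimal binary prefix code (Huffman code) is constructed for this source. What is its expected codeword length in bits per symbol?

Repeatedly combine the two least-probable nodes; the expected code length is the sum of the merged weights.
merge 31/500 + 21/200 → 167/1000
merge 113/1000 + 73/500 → 259/1000
merge 147/1000 + 167/1000 → 157/500
merge 51/250 + 223/1000 → 427/1000
merge 259/1000 + 157/500 → 573/1000
merge 427/1000 + 573/1000 → 1
L = 167/1000 + 259/1000 + 157/500 + 427/1000 + 573/1000 + 1 = 137/50 = 2.74 bits/symbol.

2.74 bits/symbol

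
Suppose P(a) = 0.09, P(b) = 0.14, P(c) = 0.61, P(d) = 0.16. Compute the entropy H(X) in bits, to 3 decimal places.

H = −Σ pᵢ log₂ pᵢ.
−0.09·log₂(0.09) = 0.3127
−0.14·log₂(0.14) = 0.3971
−0.61·log₂(0.61) = 0.4350
−0.16·log₂(0.16) = 0.4230
Sum ≈ 1.5678 → 1.568 bits.

1.568 bits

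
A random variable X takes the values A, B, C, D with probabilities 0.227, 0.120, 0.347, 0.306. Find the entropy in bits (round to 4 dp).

H = −Σ pᵢ log₂ pᵢ.
−0.227·log₂(0.227) = 0.4856
−0.120·log₂(0.120) = 0.3671
−0.347·log₂(0.347) = 0.5299
−0.306·log₂(0.306) = 0.5228
Sum ≈ 1.9053 → 1.9053 bits.

1.9053 bits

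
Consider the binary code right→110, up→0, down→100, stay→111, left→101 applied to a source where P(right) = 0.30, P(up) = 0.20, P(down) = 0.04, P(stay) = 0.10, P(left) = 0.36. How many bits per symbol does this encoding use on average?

2.6 bits/symbol

L̄ = Σ pᵢ·ℓᵢ = 0.30·3 + 0.20·1 + 0.04·3 + 0.10·3 + 0.36·3 = 2.6 bits/symbol.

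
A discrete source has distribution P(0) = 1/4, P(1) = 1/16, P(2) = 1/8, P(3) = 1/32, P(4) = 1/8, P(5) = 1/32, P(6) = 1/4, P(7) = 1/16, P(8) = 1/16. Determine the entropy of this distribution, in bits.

2.8125 bits

Each probability is a power of 1/2, so log₂(1/p) is an integer.
H = Σ p·log₂(1/p) = 1/4·2 + 1/16·4 + 1/8·3 + 1/32·5 + 1/8·3 + 1/32·5 + 1/4·2 + 1/16·4 + 1/16·4 = 2.8125 bits.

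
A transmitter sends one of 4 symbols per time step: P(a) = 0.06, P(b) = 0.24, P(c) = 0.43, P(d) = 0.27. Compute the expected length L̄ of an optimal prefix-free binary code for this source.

1.87 bits/symbol

Repeatedly combine the two least-probable nodes; the expected code length is the sum of the merged weights.
merge 3/50 + 6/25 → 3/10
merge 27/100 + 3/10 → 57/100
merge 43/100 + 57/100 → 1
L = 3/10 + 57/100 + 1 = 187/100 = 1.87 bits/symbol.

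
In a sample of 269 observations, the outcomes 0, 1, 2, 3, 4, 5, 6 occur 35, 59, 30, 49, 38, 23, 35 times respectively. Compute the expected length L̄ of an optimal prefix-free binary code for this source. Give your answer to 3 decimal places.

2.781 bits/symbol

Probabilities are the counts divided by 269.
Repeatedly combine the two least-probable nodes; the expected code length is the sum of the merged weights.
merge 23/269 + 30/269 → 53/269
merge 35/269 + 35/269 → 70/269
merge 38/269 + 49/269 → 87/269
merge 53/269 + 59/269 → 112/269
merge 70/269 + 87/269 → 157/269
merge 112/269 + 157/269 → 1
L = 53/269 + 70/269 + 87/269 + 112/269 + 157/269 + 1 = 748/269 ≈ 2.781 bits/symbol.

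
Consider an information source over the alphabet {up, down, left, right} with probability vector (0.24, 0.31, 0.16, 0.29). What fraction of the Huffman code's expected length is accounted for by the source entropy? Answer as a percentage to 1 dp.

Entropy H = −Σ p log₂ p ≈ 1.9588 bits.
Huffman merges: 4/25+6/25→2/5; 29/100+31/100→3/5; 2/5+3/5→1. L = 2 ≈ 2.0000.
Efficiency = H/L = 1.9588/2.0000 = 97.9%.

97.9%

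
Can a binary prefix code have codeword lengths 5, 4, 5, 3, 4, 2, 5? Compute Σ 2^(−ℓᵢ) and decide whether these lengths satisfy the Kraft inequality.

0.59375; yes

With common denominator 2^5 = 32: Σ 2^(−ℓᵢ) = 1/32 + 2/32 + 1/32 + 4/32 + 2/32 + 8/32 + 1/32 = 19/32 = 0.59375.
Kraft's inequality requires Σ ≤ 1; here Σ = 0.59375 ≤ 1, so such a prefix code exists.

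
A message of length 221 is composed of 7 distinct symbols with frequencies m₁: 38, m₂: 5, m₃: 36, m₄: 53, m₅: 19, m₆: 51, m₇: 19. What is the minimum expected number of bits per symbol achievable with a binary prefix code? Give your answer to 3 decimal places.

2.638 bits/symbol

Probabilities are the counts divided by 221.
Repeatedly combine the two least-probable nodes; the expected code length is the sum of the merged weights.
merge 5/221 + 19/221 → 24/221
merge 19/221 + 24/221 → 43/221
merge 36/221 + 38/221 → 74/221
merge 43/221 + 3/13 → 94/221
merge 53/221 + 74/221 → 127/221
merge 94/221 + 127/221 → 1
L = 24/221 + 43/221 + 74/221 + 94/221 + 127/221 + 1 = 583/221 ≈ 2.638 bits/symbol.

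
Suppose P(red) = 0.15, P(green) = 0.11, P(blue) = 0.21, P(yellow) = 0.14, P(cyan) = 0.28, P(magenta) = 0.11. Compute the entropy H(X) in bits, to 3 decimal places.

H = −Σ pᵢ log₂ pᵢ.
−0.15·log₂(0.15) = 0.4105
−0.11·log₂(0.11) = 0.3503
−0.21·log₂(0.21) = 0.4728
−0.14·log₂(0.14) = 0.3971
−0.28·log₂(0.28) = 0.5142
−0.11·log₂(0.11) = 0.3503
Sum ≈ 2.4953 → 2.495 bits.

2.495 bits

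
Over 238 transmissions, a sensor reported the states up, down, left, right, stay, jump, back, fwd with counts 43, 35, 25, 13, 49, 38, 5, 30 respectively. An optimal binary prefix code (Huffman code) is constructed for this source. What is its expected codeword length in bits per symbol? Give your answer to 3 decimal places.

2.870 bits/symbol

Probabilities are the counts divided by 238.
Repeatedly combine the two least-probable nodes; the expected code length is the sum of the merged weights.
merge 5/238 + 13/238 → 9/119
merge 9/119 + 25/238 → 43/238
merge 15/119 + 5/34 → 65/238
merge 19/119 + 43/238 → 81/238
merge 43/238 + 7/34 → 46/119
merge 65/238 + 81/238 → 73/119
merge 46/119 + 73/119 → 1
L = 9/119 + 43/238 + 65/238 + 81/238 + 46/119 + 73/119 + 1 = 683/238 ≈ 2.870 bits/symbol.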